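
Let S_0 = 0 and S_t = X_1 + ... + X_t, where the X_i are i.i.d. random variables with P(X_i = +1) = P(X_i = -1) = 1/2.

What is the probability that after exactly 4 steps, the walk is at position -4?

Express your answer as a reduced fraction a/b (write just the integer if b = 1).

To reach position -4 after 4 steps: need 0 steps of +1 and 4 of -1.
Favorable paths: C(4,0) = 1
Total paths: 2^4 = 16
P = 1/16 = 1/16

Answer: 1/16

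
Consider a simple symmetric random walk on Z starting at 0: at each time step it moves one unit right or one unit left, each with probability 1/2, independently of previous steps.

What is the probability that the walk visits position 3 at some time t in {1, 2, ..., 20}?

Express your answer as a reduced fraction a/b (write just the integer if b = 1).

Answer: 131975/262144

Derivation:
Count via complement. Let g(t,s) = #length-t paths at position s with S_1..S_t all ≠ 3.
g(t,s) = g(t-1,s-1) + g(t-1,s+1) for s ≠ 3; g(t,3) = 0.
t=0: g(0,0)=1
t=1: g(1,-1)=1 g(1,1)=1
t=2: g(2,-2)=1 g(2,0)=2 g(2,2)=1
t=3: g(3,-3)=1 g(3,-1)=3 g(3,1)=3
t=4: g(4,-4)=1 g(4,-2)=4 g(4,0)=6 g(4,2)=3
t=5: g(5,-5)=1 g(5,-3)=5 g(5,-1)=10 g(5,1)=9
t=6: g(6,-6)=1 g(6,-4)=6 g(6,-2)=15 g(6,0)=19 g(6,2)=9
t=7: g(7,-7)=1 g(7,-5)=7 g(7,-3)=21 g(7,-1)=34 g(7,1)=28
t=8: g(8,-8)=1 g(8,-6)=8 g(8,-4)=28 g(8,-2)=55 g(8,0)=62 g(8,2)=28
t=9: g(9,-9)=1 g(9,-7)=9 g(9,-5)=36 g(9,-3)=83 g(9,-1)=117 g(9,1)=90
t=10: g(10,-10)=1 g(10,-8)=10 g(10,-6)=45 g(10,-4)=119 g(10,-2)=200 g(10,0)=207 g(10,2)=90
t=11: g(11,-11)=1 g(11,-9)=11 g(11,-7)=55 g(11,-5)=164 g(11,-3)=319 g(11,-1)=407 g(11,1)=297
t=12: g(12,-12)=1 g(12,-10)=12 g(12,-8)=66 g(12,-6)=219 g(12,-4)=483 g(12,-2)=726 g(12,0)=704 g(12,2)=297
t=13: g(13,-13)=1 g(13,-11)=13 g(13,-9)=78 g(13,-7)=285 g(13,-5)=702 g(13,-3)=1209 g(13,-1)=1430 g(13,1)=1001
t=14: g(14,-14)=1 g(14,-12)=14 g(14,-10)=91 g(14,-8)=363 g(14,-6)=987 g(14,-4)=1911 g(14,-2)=2639 g(14,0)=2431 g(14,2)=1001
t=15: g(15,-15)=1 g(15,-13)=15 g(15,-11)=105 g(15,-9)=454 g(15,-7)=1350 g(15,-5)=2898 g(15,-3)=4550 g(15,-1)=5070 g(15,1)=3432
t=16: g(16,-16)=1 g(16,-14)=16 g(16,-12)=120 g(16,-10)=559 g(16,-8)=1804 g(16,-6)=4248 g(16,-4)=7448 g(16,-2)=9620 g(16,0)=8502 g(16,2)=3432
t=17: g(17,-17)=1 g(17,-15)=17 g(17,-13)=136 g(17,-11)=679 g(17,-9)=2363 g(17,-7)=6052 g(17,-5)=11696 g(17,-3)=17068 g(17,-1)=18122 g(17,1)=11934
t=18: g(18,-18)=1 g(18,-16)=18 g(18,-14)=153 g(18,-12)=815 g(18,-10)=3042 g(18,-8)=8415 g(18,-6)=17748 g(18,-4)=28764 g(18,-2)=35190 g(18,0)=30056 g(18,2)=11934
t=19: g(19,-19)=1 g(19,-17)=19 g(19,-15)=171 g(19,-13)=968 g(19,-11)=3857 g(19,-9)=11457 g(19,-7)=26163 g(19,-5)=46512 g(19,-3)=63954 g(19,-1)=65246 g(19,1)=41990
t=20: g(20,-20)=1 g(20,-18)=20 g(20,-16)=190 g(20,-14)=1139 g(20,-12)=4825 g(20,-10)=15314 g(20,-8)=37620 g(20,-6)=72675 g(20,-4)=110466 g(20,-2)=129200 g(20,0)=107236 g(20,2)=41990
Paths never hitting 3: Σ_s g(20,s) = 520676
Paths hitting 3: 2^20 - 520676 = 527900
P = 527900/1048576 = 131975/262144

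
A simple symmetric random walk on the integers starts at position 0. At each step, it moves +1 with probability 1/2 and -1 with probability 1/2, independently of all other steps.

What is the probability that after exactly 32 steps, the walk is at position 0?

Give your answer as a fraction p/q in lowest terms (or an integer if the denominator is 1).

To return to 0 after 32 steps: need exactly 16 steps of +1 and 16 of -1.
Favorable paths: C(32,16) = 601080390
Total paths: 2^32 = 4294967296
P = 601080390/4294967296 = 300540195/2147483648

Answer: 300540195/2147483648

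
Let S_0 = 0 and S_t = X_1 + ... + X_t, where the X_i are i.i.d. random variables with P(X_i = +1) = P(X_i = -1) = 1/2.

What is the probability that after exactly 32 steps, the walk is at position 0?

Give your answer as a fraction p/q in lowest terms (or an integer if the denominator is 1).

Answer: 300540195/2147483648

Derivation:
To return to 0 after 32 steps: need exactly 16 steps of +1 and 16 of -1.
Favorable paths: C(32,16) = 601080390
Total paths: 2^32 = 4294967296
P = 601080390/4294967296 = 300540195/2147483648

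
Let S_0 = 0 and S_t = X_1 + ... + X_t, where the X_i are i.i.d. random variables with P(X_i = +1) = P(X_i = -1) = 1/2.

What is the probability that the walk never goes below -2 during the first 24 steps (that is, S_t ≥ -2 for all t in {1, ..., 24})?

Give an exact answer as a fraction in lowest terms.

Answer: 1924111/4194304

Derivation:
Let f(t,s) = #length-t paths at position s with S_1..S_t all ≥ -2.
f(t,s) = f(t-1,s-1) + f(t-1,s+1) for s ≥ -2; f(t,s) = 0 for s < -2.
t=0: f(0,0)=1
t=1: f(1,-1)=1 f(1,1)=1
t=2: f(2,-2)=1 f(2,0)=2 f(2,2)=1
t=3: f(3,-1)=3 f(3,1)=3 f(3,3)=1
t=4: f(4,-2)=3 f(4,0)=6 f(4,2)=4 f(4,4)=1
t=5: f(5,-1)=9 f(5,1)=10 f(5,3)=5 f(5,5)=1
t=6: f(6,-2)=9 f(6,0)=19 f(6,2)=15 f(6,4)=6 f(6,6)=1
t=7: f(7,-1)=28 f(7,1)=34 f(7,3)=21 f(7,5)=7 f(7,7)=1
t=8: f(8,-2)=28 f(8,0)=62 f(8,2)=55 f(8,4)=28 f(8,6)=8 f(8,8)=1
t=9: f(9,-1)=90 f(9,1)=117 f(9,3)=83 f(9,5)=36 f(9,7)=9 f(9,9)=1
t=10: f(10,-2)=90 f(10,0)=207 f(10,2)=200 f(10,4)=119 f(10,6)=45 f(10,8)=10 f(10,10)=1
t=11: f(11,-1)=297 f(11,1)=407 f(11,3)=319 f(11,5)=164 f(11,7)=55 f(11,9)=11 f(11,11)=1
t=12: f(12,-2)=297 f(12,0)=704 f(12,2)=726 f(12,4)=483 f(12,6)=219 f(12,8)=66 f(12,10)=12 f(12,12)=1
t=13: f(13,-1)=1001 f(13,1)=1430 f(13,3)=1209 f(13,5)=702 f(13,7)=285 f(13,9)=78 f(13,11)=13 f(13,13)=1
t=14: f(14,-2)=1001 f(14,0)=2431 f(14,2)=2639 f(14,4)=1911 f(14,6)=987 f(14,8)=363 f(14,10)=91 f(14,12)=14 f(14,14)=1
t=15: f(15,-1)=3432 f(15,1)=5070 f(15,3)=4550 f(15,5)=2898 f(15,7)=1350 f(15,9)=454 f(15,11)=105 f(15,13)=15 f(15,15)=1
t=16: f(16,-2)=3432 f(16,0)=8502 f(16,2)=9620 f(16,4)=7448 f(16,6)=4248 f(16,8)=1804 f(16,10)=559 f(16,12)=120 f(16,14)=16 f(16,16)=1
t=17: f(17,-1)=11934 f(17,1)=18122 f(17,3)=17068 f(17,5)=11696 f(17,7)=6052 f(17,9)=2363 f(17,11)=679 f(17,13)=136 f(17,15)=17 f(17,17)=1
t=18: f(18,-2)=11934 f(18,0)=30056 f(18,2)=35190 f(18,4)=28764 f(18,6)=17748 f(18,8)=8415 f(18,10)=3042 f(18,12)=815 f(18,14)=153 f(18,16)=18 f(18,18)=1
t=19: f(19,-1)=41990 f(19,1)=65246 f(19,3)=63954 f(19,5)=46512 f(19,7)=26163 f(19,9)=11457 f(19,11)=3857 f(19,13)=968 f(19,15)=171 f(19,17)=19 f(19,19)=1
t=20: f(20,-2)=41990 f(20,0)=107236 f(20,2)=129200 f(20,4)=110466 f(20,6)=72675 f(20,8)=37620 f(20,10)=15314 f(20,12)=4825 f(20,14)=1139 f(20,16)=190 f(20,18)=20 f(20,20)=1
t=21: f(21,-1)=149226 f(21,1)=236436 f(21,3)=239666 f(21,5)=183141 f(21,7)=110295 f(21,9)=52934 f(21,11)=20139 f(21,13)=5964 f(21,15)=1329 f(21,17)=210 f(21,19)=21 f(21,21)=1
t=22: f(22,-2)=149226 f(22,0)=385662 f(22,2)=476102 f(22,4)=422807 f(22,6)=293436 f(22,8)=163229 f(22,10)=73073 f(22,12)=26103 f(22,14)=7293 f(22,16)=1539 f(22,18)=231 f(22,20)=22 f(22,22)=1
t=23: f(23,-1)=534888 f(23,1)=861764 f(23,3)=898909 f(23,5)=716243 f(23,7)=456665 f(23,9)=236302 f(23,11)=99176 f(23,13)=33396 f(23,15)=8832 f(23,17)=1770 f(23,19)=253 f(23,21)=23 f(23,23)=1
t=24: f(24,-2)=534888 f(24,0)=1396652 f(24,2)=1760673 f(24,4)=1615152 f(24,6)=1172908 f(24,8)=692967 f(24,10)=335478 f(24,12)=132572 f(24,14)=42228 f(24,16)=10602 f(24,18)=2023 f(24,20)=276 f(24,22)=24 f(24,24)=1
Σ_s f(24,s) = 7696444
P = 7696444/16777216 = 1924111/4194304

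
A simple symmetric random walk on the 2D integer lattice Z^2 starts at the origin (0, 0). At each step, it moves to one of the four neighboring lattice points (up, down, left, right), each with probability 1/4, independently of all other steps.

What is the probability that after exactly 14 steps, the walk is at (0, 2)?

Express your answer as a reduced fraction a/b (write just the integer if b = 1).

Let h be the number of horizontal steps (so 14-h are vertical). To end at (0,2) need (h+0)/2 right-steps and ((14-h)+2)/2 up-steps.
Sum over h with 0 ≤ h ≤ 12, h ≡ 0 (mod 2), 14-h ≡ 0 (mod 2):
h=0: C(14,0)·C(0,0)·C(14,8) = 1·1·3003 = 3003
h=2: C(14,2)·C(2,1)·C(12,7) = 91·2·792 = 144144
h=4: C(14,4)·C(4,2)·C(10,6) = 1001·6·210 = 1261260
h=6: C(14,6)·C(6,3)·C(8,5) = 3003·20·56 = 3363360
h=8: C(14,8)·C(8,4)·C(6,4) = 3003·70·15 = 3153150
h=10: C(14,10)·C(10,5)·C(4,3) = 1001·252·4 = 1009008
h=12: C(14,12)·C(12,6)·C(2,2) = 91·924·1 = 84084
Total favorable: 9018009
Total paths: 4^14 = 268435456
P = 9018009/268435456 = 9018009/268435456

Answer: 9018009/268435456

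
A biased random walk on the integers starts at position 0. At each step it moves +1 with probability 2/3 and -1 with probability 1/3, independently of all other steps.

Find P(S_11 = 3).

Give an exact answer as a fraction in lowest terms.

Answer: 14080/59049

Derivation:
To reach position 3 after 11 steps: need 7 steps of +1 and 4 steps of -1.
Number of such sequences: C(11,7) = 330
Each has probability (2/3)^7 · (1/3)^4 = 128/177147
P = 330 · 128/177147 = 14080/59049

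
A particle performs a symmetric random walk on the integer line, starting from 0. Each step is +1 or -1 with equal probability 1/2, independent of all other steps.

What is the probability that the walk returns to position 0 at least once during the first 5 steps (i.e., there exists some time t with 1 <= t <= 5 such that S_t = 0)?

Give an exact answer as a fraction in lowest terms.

Count via complement. Let g(t,s) = #length-t paths at position s with S_1..S_t all ≠ 0.
g(t,s) = g(t-1,s-1) + g(t-1,s+1) for s ≠ 0; g(t,0) = 0.
t=0: g(0,0)=1
t=1: g(1,-1)=1 g(1,1)=1
t=2: g(2,-2)=1 g(2,2)=1
t=3: g(3,-3)=1 g(3,-1)=1 g(3,1)=1 g(3,3)=1
t=4: g(4,-4)=1 g(4,-2)=2 g(4,2)=2 g(4,4)=1
t=5: g(5,-5)=1 g(5,-3)=3 g(5,-1)=2 g(5,1)=2 g(5,3)=3 g(5,5)=1
Paths never hitting 0: Σ_s g(5,s) = 12
Paths hitting 0: 2^5 - 12 = 20
P = 20/32 = 5/8

Answer: 5/8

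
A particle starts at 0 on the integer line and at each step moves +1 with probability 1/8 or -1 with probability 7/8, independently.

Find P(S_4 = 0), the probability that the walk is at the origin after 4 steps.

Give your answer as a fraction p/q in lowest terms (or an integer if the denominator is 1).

Answer: 147/2048

Derivation:
To be at 0 after 4 steps: need exactly 2 steps of +1 and 2 of -1.
Number of such sequences: C(4,2) = 6
Each has probability (1/8)^2 · (7/8)^2 = 49/4096
P = 6 · 49/4096 = 147/2048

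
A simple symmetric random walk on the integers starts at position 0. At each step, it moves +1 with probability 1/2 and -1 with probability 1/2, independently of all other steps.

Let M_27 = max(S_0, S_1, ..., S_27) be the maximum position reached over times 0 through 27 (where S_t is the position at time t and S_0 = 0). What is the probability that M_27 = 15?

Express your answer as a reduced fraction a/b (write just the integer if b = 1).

Answer: 148005/67108864

Derivation:
Let M_27 = max(S_0,...,S_27). Use the reflection principle: for j ≥ 1, #{paths with M_27 ≥ j} = #{S_27 ≥ j} + #{S_27 ≥ j+1}.
By reflection, #{M_27 ≥ 15} = #{S_27 ≥ 15} + #{S_27 ≥ 16} = 397594 + 101584 = 499178.
#{M_27 ≥ 16} = #{S_27 ≥ 16} + #{S_27 ≥ 17} = 101584 + 101584 = 203168.
#{M_27 = 15} = 499178 - 203168 = 296010.
P(M_27 = 15) = 296010/134217728 = 148005/67108864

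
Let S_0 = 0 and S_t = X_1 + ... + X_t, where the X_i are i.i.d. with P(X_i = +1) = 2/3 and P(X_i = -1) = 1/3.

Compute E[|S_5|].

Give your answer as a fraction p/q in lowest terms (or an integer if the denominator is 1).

S_5 takes values m ≡ 1 (mod 2) with |m| ≤ 5; P(S_5=m) = C(5,(5+m)/2) · (2/3)^((5+m)/2) · (1/3)^((5-m)/2).
Distribution: P(S=-5)=1/243, P(S=-3)=10/243, P(S=-1)=40/243, P(S=1)=80/243, P(S=3)=80/243, P(S=5)=32/243
E[|S_5|] = Σ_m |m|·P(S_5=m) = 185/81

Answer: 185/81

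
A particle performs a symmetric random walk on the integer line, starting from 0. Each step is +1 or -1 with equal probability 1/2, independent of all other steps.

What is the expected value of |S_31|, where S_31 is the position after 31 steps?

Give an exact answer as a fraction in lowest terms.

S_31 takes values m ≡ 1 (mod 2) with |m| ≤ 31; P(S_31=m) = C(31,(31+m)/2)/2^31.
Total paths: 2^31 = 2147483648
Distribution: P(S=-31)=1/2147483648, P(S=-29)=31/2147483648, P(S=-27)=465/2147483648, P(S=-25)=4495/2147483648, P(S=-23)=31465/2147483648, P(S=-21)=169911/2147483648, P(S=-19)=736281/2147483648, P(S=-17)=2629575/2147483648, P(S=-15)=7888725/2147483648, P(S=-13)=20160075/2147483648, P(S=-11)=44352165/2147483648, P(S=-9)=84672315/2147483648, P(S=-7)=141120525/2147483648, P(S=-5)=206253075/2147483648, P(S=-3)=265182525/2147483648, P(S=-1)=300540195/2147483648, P(S=1)=300540195/2147483648, P(S=3)=265182525/2147483648, P(S=5)=206253075/2147483648, P(S=7)=141120525/2147483648, P(S=9)=84672315/2147483648, P(S=11)=44352165/2147483648, P(S=13)=20160075/2147483648, P(S=15)=7888725/2147483648, P(S=17)=2629575/2147483648, P(S=19)=736281/2147483648, P(S=21)=169911/2147483648, P(S=23)=31465/2147483648, P(S=25)=4495/2147483648, P(S=27)=465/2147483648, P(S=29)=31/2147483648, P(S=31)=1/2147483648
E[|S_31|] = Σ_m |m|·P(S_31=m) = 9617286240/2147483648 = 300540195/67108864

Answer: 300540195/67108864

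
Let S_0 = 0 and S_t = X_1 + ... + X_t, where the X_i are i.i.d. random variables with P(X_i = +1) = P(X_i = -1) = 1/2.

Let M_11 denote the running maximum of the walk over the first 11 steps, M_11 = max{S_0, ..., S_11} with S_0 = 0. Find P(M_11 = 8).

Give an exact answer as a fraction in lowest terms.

Let M_11 = max(S_0,...,S_11). Use the reflection principle: for j ≥ 1, #{paths with M_11 ≥ j} = #{S_11 ≥ j} + #{S_11 ≥ j+1}.
By reflection, #{M_11 ≥ 8} = #{S_11 ≥ 8} + #{S_11 ≥ 9} = 12 + 12 = 24.
#{M_11 ≥ 9} = #{S_11 ≥ 9} + #{S_11 ≥ 10} = 12 + 1 = 13.
#{M_11 = 8} = 24 - 13 = 11.
P(M_11 = 8) = 11/2048 = 11/2048

Answer: 11/2048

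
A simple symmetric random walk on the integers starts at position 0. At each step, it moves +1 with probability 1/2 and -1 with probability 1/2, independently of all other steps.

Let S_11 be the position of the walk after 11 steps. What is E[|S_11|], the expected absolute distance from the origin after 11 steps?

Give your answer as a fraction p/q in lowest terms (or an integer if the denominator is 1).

S_11 takes values m ≡ 1 (mod 2) with |m| ≤ 11; P(S_11=m) = C(11,(11+m)/2)/2^11.
Total paths: 2^11 = 2048
Distribution: P(S=-11)=1/2048, P(S=-9)=11/2048, P(S=-7)=55/2048, P(S=-5)=165/2048, P(S=-3)=330/2048, P(S=-1)=462/2048, P(S=1)=462/2048, P(S=3)=330/2048, P(S=5)=165/2048, P(S=7)=55/2048, P(S=9)=11/2048, P(S=11)=1/2048
E[|S_11|] = Σ_m |m|·P(S_11=m) = 5544/2048 = 693/256

Answer: 693/256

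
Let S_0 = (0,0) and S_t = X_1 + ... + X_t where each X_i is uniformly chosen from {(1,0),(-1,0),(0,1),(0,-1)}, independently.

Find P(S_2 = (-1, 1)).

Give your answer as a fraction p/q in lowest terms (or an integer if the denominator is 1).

Let h be the number of horizontal steps (so 2-h are vertical). To end at (-1,1) need (h-1)/2 right-steps and ((2-h)+1)/2 up-steps.
Sum over h with 1 ≤ h ≤ 1, h ≡ 1 (mod 2), 2-h ≡ 1 (mod 2):
h=1: C(2,1)·C(1,0)·C(1,1) = 2·1·1 = 2
Total favorable: 2
Total paths: 4^2 = 16
P = 2/16 = 1/8

Answer: 1/8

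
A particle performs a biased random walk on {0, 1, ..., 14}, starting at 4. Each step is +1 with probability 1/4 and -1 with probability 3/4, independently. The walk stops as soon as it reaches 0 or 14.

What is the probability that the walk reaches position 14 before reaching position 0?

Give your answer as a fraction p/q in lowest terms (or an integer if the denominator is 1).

Biased walk: p = 1/4, q = 3/4, r = q/p = 3
Gambler's ruin: P(hit 14 before 0 | start at 4) = (1 - r^a)/(1 - r^N)
r^4 = 81; r^14 = 4782969
P = (1 - 81) / (1 - 4782969) = -80 / -4782968 = 10/597871

Answer: 10/597871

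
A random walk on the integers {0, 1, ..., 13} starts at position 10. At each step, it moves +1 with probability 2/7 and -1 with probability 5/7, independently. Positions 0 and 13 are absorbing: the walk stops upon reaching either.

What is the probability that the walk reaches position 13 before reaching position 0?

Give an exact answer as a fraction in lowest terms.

Biased walk: p = 2/7, q = 5/7, r = q/p = 5/2
Gambler's ruin: P(hit 13 before 0 | start at 10) = (1 - r^a)/(1 - r^N)
r^10 = 9765625/1024; r^13 = 1220703125/8192
P = (1 - 9765625/1024) / (1 - 1220703125/8192) = -9764601/1024 / -1220694933/8192 = 26038936/406898311

Answer: 26038936/406898311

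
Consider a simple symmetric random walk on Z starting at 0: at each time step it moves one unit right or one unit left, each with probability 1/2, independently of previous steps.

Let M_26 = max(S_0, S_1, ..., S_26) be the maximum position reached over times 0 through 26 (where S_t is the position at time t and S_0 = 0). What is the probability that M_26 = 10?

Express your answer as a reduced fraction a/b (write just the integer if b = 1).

Let M_26 = max(S_0,...,S_26). Use the reflection principle: for j ≥ 1, #{paths with M_26 ≥ j} = #{S_26 ≥ j} + #{S_26 ≥ j+1}.
By reflection, #{M_26 ≥ 10} = #{S_26 ≥ 10} + #{S_26 ≥ 11} = 2533987 + 971712 = 3505699.
#{M_26 ≥ 11} = #{S_26 ≥ 11} + #{S_26 ≥ 12} = 971712 + 971712 = 1943424.
#{M_26 = 10} = 3505699 - 1943424 = 1562275.
P(M_26 = 10) = 1562275/67108864 = 1562275/67108864

Answer: 1562275/67108864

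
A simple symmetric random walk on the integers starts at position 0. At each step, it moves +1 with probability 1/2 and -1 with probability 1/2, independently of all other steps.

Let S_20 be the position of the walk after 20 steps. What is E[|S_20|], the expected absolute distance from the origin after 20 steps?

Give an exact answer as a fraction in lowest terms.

Answer: 230945/65536

Derivation:
S_20 takes values m ≡ 0 (mod 2) with |m| ≤ 20; P(S_20=m) = C(20,(20+m)/2)/2^20.
Total paths: 2^20 = 1048576
Distribution: P(S=-20)=1/1048576, P(S=-18)=20/1048576, P(S=-16)=190/1048576, P(S=-14)=1140/1048576, P(S=-12)=4845/1048576, P(S=-10)=15504/1048576, P(S=-8)=38760/1048576, P(S=-6)=77520/1048576, P(S=-4)=125970/1048576, P(S=-2)=167960/1048576, P(S=0)=184756/1048576, P(S=2)=167960/1048576, P(S=4)=125970/1048576, P(S=6)=77520/1048576, P(S=8)=38760/1048576, P(S=10)=15504/1048576, P(S=12)=4845/1048576, P(S=14)=1140/1048576, P(S=16)=190/1048576, P(S=18)=20/1048576, P(S=20)=1/1048576
E[|S_20|] = Σ_m |m|·P(S_20=m) = 3695120/1048576 = 230945/65536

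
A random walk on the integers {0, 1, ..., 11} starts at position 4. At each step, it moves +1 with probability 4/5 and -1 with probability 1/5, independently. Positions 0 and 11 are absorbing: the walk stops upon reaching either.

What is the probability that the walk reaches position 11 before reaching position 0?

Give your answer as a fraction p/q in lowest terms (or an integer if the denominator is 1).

Biased walk: p = 4/5, q = 1/5, r = q/p = 1/4
Gambler's ruin: P(hit 11 before 0 | start at 4) = (1 - r^a)/(1 - r^N)
r^4 = 1/256; r^11 = 1/4194304
P = (1 - 1/256) / (1 - 1/4194304) = 255/256 / 4194303/4194304 = 1392640/1398101

Answer: 1392640/1398101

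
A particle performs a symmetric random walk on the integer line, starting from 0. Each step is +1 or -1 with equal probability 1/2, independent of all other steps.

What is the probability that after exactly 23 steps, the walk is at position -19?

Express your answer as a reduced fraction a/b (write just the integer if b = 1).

Answer: 253/8388608

Derivation:
To reach position -19 after 23 steps: need 2 steps of +1 and 21 of -1.
Favorable paths: C(23,2) = 253
Total paths: 2^23 = 8388608
P = 253/8388608 = 253/8388608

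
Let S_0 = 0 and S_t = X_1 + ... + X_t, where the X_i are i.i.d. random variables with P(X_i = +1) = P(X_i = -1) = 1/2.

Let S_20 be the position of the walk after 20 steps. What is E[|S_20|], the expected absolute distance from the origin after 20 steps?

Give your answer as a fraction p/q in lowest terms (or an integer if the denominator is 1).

Answer: 230945/65536

Derivation:
S_20 takes values m ≡ 0 (mod 2) with |m| ≤ 20; P(S_20=m) = C(20,(20+m)/2)/2^20.
Total paths: 2^20 = 1048576
Distribution: P(S=-20)=1/1048576, P(S=-18)=20/1048576, P(S=-16)=190/1048576, P(S=-14)=1140/1048576, P(S=-12)=4845/1048576, P(S=-10)=15504/1048576, P(S=-8)=38760/1048576, P(S=-6)=77520/1048576, P(S=-4)=125970/1048576, P(S=-2)=167960/1048576, P(S=0)=184756/1048576, P(S=2)=167960/1048576, P(S=4)=125970/1048576, P(S=6)=77520/1048576, P(S=8)=38760/1048576, P(S=10)=15504/1048576, P(S=12)=4845/1048576, P(S=14)=1140/1048576, P(S=16)=190/1048576, P(S=18)=20/1048576, P(S=20)=1/1048576
E[|S_20|] = Σ_m |m|·P(S_20=m) = 3695120/1048576 = 230945/65536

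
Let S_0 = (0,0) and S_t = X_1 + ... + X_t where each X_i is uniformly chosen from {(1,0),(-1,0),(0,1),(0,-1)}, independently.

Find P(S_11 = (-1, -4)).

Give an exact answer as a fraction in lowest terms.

Let h be the number of horizontal steps (so 11-h are vertical). To end at (-1,-4) need (h-1)/2 right-steps and ((11-h)-4)/2 up-steps.
Sum over h with 1 ≤ h ≤ 7, h ≡ 1 (mod 2), 11-h ≡ 0 (mod 2):
h=1: C(11,1)·C(1,0)·C(10,3) = 11·1·120 = 1320
h=3: C(11,3)·C(3,1)·C(8,2) = 165·3·28 = 13860
h=5: C(11,5)·C(5,2)·C(6,1) = 462·10·6 = 27720
h=7: C(11,7)·C(7,3)·C(4,0) = 330·35·1 = 11550
Total favorable: 54450
Total paths: 4^11 = 4194304
P = 54450/4194304 = 27225/2097152

Answer: 27225/2097152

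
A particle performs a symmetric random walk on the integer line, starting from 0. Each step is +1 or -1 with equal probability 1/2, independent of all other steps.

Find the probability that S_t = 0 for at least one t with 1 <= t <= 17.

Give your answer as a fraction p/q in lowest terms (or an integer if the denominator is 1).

Answer: 26333/32768

Derivation:
Count via complement. Let g(t,s) = #length-t paths at position s with S_1..S_t all ≠ 0.
g(t,s) = g(t-1,s-1) + g(t-1,s+1) for s ≠ 0; g(t,0) = 0.
t=0: g(0,0)=1
t=1: g(1,-1)=1 g(1,1)=1
t=2: g(2,-2)=1 g(2,2)=1
t=3: g(3,-3)=1 g(3,-1)=1 g(3,1)=1 g(3,3)=1
t=4: g(4,-4)=1 g(4,-2)=2 g(4,2)=2 g(4,4)=1
t=5: g(5,-5)=1 g(5,-3)=3 g(5,-1)=2 g(5,1)=2 g(5,3)=3 g(5,5)=1
t=6: g(6,-6)=1 g(6,-4)=4 g(6,-2)=5 g(6,2)=5 g(6,4)=4 g(6,6)=1
t=7: g(7,-7)=1 g(7,-5)=5 g(7,-3)=9 g(7,-1)=5 g(7,1)=5 g(7,3)=9 g(7,5)=5 g(7,7)=1
t=8: g(8,-8)=1 g(8,-6)=6 g(8,-4)=14 g(8,-2)=14 g(8,2)=14 g(8,4)=14 g(8,6)=6 g(8,8)=1
t=9: g(9,-9)=1 g(9,-7)=7 g(9,-5)=20 g(9,-3)=28 g(9,-1)=14 g(9,1)=14 g(9,3)=28 g(9,5)=20 g(9,7)=7 g(9,9)=1
t=10: g(10,-10)=1 g(10,-8)=8 g(10,-6)=27 g(10,-4)=48 g(10,-2)=42 g(10,2)=42 g(10,4)=48 g(10,6)=27 g(10,8)=8 g(10,10)=1
t=11: g(11,-11)=1 g(11,-9)=9 g(11,-7)=35 g(11,-5)=75 g(11,-3)=90 g(11,-1)=42 g(11,1)=42 g(11,3)=90 g(11,5)=75 g(11,7)=35 g(11,9)=9 g(11,11)=1
t=12: g(12,-12)=1 g(12,-10)=10 g(12,-8)=44 g(12,-6)=110 g(12,-4)=165 g(12,-2)=132 g(12,2)=132 g(12,4)=165 g(12,6)=110 g(12,8)=44 g(12,10)=10 g(12,12)=1
t=13: g(13,-13)=1 g(13,-11)=11 g(13,-9)=54 g(13,-7)=154 g(13,-5)=275 g(13,-3)=297 g(13,-1)=132 g(13,1)=132 g(13,3)=297 g(13,5)=275 g(13,7)=154 g(13,9)=54 g(13,11)=11 g(13,13)=1
t=14: g(14,-14)=1 g(14,-12)=12 g(14,-10)=65 g(14,-8)=208 g(14,-6)=429 g(14,-4)=572 g(14,-2)=429 g(14,2)=429 g(14,4)=572 g(14,6)=429 g(14,8)=208 g(14,10)=65 g(14,12)=12 g(14,14)=1
t=15: g(15,-15)=1 g(15,-13)=13 g(15,-11)=77 g(15,-9)=273 g(15,-7)=637 g(15,-5)=1001 g(15,-3)=1001 g(15,-1)=429 g(15,1)=429 g(15,3)=1001 g(15,5)=1001 g(15,7)=637 g(15,9)=273 g(15,11)=77 g(15,13)=13 g(15,15)=1
t=16: g(16,-16)=1 g(16,-14)=14 g(16,-12)=90 g(16,-10)=350 g(16,-8)=910 g(16,-6)=1638 g(16,-4)=2002 g(16,-2)=1430 g(16,2)=1430 g(16,4)=2002 g(16,6)=1638 g(16,8)=910 g(16,10)=350 g(16,12)=90 g(16,14)=14 g(16,16)=1
t=17: g(17,-17)=1 g(17,-15)=15 g(17,-13)=104 g(17,-11)=440 g(17,-9)=1260 g(17,-7)=2548 g(17,-5)=3640 g(17,-3)=3432 g(17,-1)=1430 g(17,1)=1430 g(17,3)=3432 g(17,5)=3640 g(17,7)=2548 g(17,9)=1260 g(17,11)=440 g(17,13)=104 g(17,15)=15 g(17,17)=1
Paths never hitting 0: Σ_s g(17,s) = 25740
Paths hitting 0: 2^17 - 25740 = 105332
P = 105332/131072 = 26333/32768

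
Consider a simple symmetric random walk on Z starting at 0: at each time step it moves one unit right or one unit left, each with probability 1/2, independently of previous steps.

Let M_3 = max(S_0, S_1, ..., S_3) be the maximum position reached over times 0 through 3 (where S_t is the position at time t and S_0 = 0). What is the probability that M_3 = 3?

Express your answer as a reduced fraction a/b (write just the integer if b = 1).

Answer: 1/8

Derivation:
Let M_3 = max(S_0,...,S_3). Use the reflection principle: for j ≥ 1, #{paths with M_3 ≥ j} = #{S_3 ≥ j} + #{S_3 ≥ j+1}.
By reflection, #{M_3 ≥ 3} = #{S_3 ≥ 3} + #{S_3 ≥ 4} = 1 + 0 = 1.
#{M_3 ≥ 4} = #{S_3 ≥ 4} + #{S_3 ≥ 5} = 0 + 0 = 0.
#{M_3 = 3} = 1 - 0 = 1.
P(M_3 = 3) = 1/8 = 1/8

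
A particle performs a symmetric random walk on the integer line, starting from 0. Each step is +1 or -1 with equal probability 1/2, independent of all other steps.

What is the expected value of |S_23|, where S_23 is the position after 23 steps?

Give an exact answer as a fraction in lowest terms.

S_23 takes values m ≡ 1 (mod 2) with |m| ≤ 23; P(S_23=m) = C(23,(23+m)/2)/2^23.
Total paths: 2^23 = 8388608
Distribution: P(S=-23)=1/8388608, P(S=-21)=23/8388608, P(S=-19)=253/8388608, P(S=-17)=1771/8388608, P(S=-15)=8855/8388608, P(S=-13)=33649/8388608, P(S=-11)=100947/8388608, P(S=-9)=245157/8388608, P(S=-7)=490314/8388608, P(S=-5)=817190/8388608, P(S=-3)=1144066/8388608, P(S=-1)=1352078/8388608, P(S=1)=1352078/8388608, P(S=3)=1144066/8388608, P(S=5)=817190/8388608, P(S=7)=490314/8388608, P(S=9)=245157/8388608, P(S=11)=100947/8388608, P(S=13)=33649/8388608, P(S=15)=8855/8388608, P(S=17)=1771/8388608, P(S=19)=253/8388608, P(S=21)=23/8388608, P(S=23)=1/8388608
E[|S_23|] = Σ_m |m|·P(S_23=m) = 32449872/8388608 = 2028117/524288

Answer: 2028117/524288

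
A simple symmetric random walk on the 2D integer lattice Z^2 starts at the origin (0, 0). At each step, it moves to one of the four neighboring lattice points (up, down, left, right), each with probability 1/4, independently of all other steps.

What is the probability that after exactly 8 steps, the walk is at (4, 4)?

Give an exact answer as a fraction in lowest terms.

Answer: 35/32768

Derivation:
Let h be the number of horizontal steps (so 8-h are vertical). To end at (4,4) need (h+4)/2 right-steps and ((8-h)+4)/2 up-steps.
Sum over h with 4 ≤ h ≤ 4, h ≡ 0 (mod 2), 8-h ≡ 0 (mod 2):
h=4: C(8,4)·C(4,4)·C(4,4) = 70·1·1 = 70
Total favorable: 70
Total paths: 4^8 = 65536
P = 70/65536 = 35/32768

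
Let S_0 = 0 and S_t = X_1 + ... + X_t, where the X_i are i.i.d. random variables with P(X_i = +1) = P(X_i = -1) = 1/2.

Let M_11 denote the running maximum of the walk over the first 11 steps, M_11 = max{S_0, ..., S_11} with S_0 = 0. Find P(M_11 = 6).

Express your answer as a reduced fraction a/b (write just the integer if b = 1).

Let M_11 = max(S_0,...,S_11). Use the reflection principle: for j ≥ 1, #{paths with M_11 ≥ j} = #{S_11 ≥ j} + #{S_11 ≥ j+1}.
By reflection, #{M_11 ≥ 6} = #{S_11 ≥ 6} + #{S_11 ≥ 7} = 67 + 67 = 134.
#{M_11 ≥ 7} = #{S_11 ≥ 7} + #{S_11 ≥ 8} = 67 + 12 = 79.
#{M_11 = 6} = 134 - 79 = 55.
P(M_11 = 6) = 55/2048 = 55/2048

Answer: 55/2048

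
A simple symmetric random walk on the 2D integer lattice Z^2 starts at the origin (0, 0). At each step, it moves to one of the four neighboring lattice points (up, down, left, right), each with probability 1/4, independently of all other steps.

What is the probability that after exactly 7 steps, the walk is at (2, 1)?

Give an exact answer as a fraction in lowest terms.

Answer: 735/16384

Derivation:
Let h be the number of horizontal steps (so 7-h are vertical). To end at (2,1) need (h+2)/2 right-steps and ((7-h)+1)/2 up-steps.
Sum over h with 2 ≤ h ≤ 6, h ≡ 0 (mod 2), 7-h ≡ 1 (mod 2):
h=2: C(7,2)·C(2,2)·C(5,3) = 21·1·10 = 210
h=4: C(7,4)·C(4,3)·C(3,2) = 35·4·3 = 420
h=6: C(7,6)·C(6,4)·C(1,1) = 7·15·1 = 105
Total favorable: 735
Total paths: 4^7 = 16384
P = 735/16384 = 735/16384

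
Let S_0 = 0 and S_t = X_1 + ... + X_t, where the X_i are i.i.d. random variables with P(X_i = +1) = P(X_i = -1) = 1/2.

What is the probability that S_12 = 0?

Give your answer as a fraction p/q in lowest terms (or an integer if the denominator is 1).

Answer: 231/1024

Derivation:
To return to 0 after 12 steps: need exactly 6 steps of +1 and 6 of -1.
Favorable paths: C(12,6) = 924
Total paths: 2^12 = 4096
P = 924/4096 = 231/1024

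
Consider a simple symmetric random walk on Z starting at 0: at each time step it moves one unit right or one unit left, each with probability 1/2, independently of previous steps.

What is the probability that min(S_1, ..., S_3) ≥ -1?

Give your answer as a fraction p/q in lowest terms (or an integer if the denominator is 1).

Answer: 3/4

Derivation:
Let f(t,s) = #length-t paths at position s with S_1..S_t all ≥ -1.
f(t,s) = f(t-1,s-1) + f(t-1,s+1) for s ≥ -1; f(t,s) = 0 for s < -1.
t=0: f(0,0)=1
t=1: f(1,-1)=1 f(1,1)=1
t=2: f(2,0)=2 f(2,2)=1
t=3: f(3,-1)=2 f(3,1)=3 f(3,3)=1
Σ_s f(3,s) = 6
P = 6/8 = 3/4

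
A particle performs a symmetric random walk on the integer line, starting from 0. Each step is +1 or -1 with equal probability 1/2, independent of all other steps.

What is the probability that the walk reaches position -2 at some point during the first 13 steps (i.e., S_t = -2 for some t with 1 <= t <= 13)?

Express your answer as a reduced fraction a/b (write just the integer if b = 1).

Answer: 595/1024

Derivation:
Count via complement. Let g(t,s) = #length-t paths at position s with S_1..S_t all ≠ -2.
g(t,s) = g(t-1,s-1) + g(t-1,s+1) for s ≠ -2; g(t,-2) = 0.
t=0: g(0,0)=1
t=1: g(1,-1)=1 g(1,1)=1
t=2: g(2,0)=2 g(2,2)=1
t=3: g(3,-1)=2 g(3,1)=3 g(3,3)=1
t=4: g(4,0)=5 g(4,2)=4 g(4,4)=1
t=5: g(5,-1)=5 g(5,1)=9 g(5,3)=5 g(5,5)=1
t=6: g(6,0)=14 g(6,2)=14 g(6,4)=6 g(6,6)=1
t=7: g(7,-1)=14 g(7,1)=28 g(7,3)=20 g(7,5)=7 g(7,7)=1
t=8: g(8,0)=42 g(8,2)=48 g(8,4)=27 g(8,6)=8 g(8,8)=1
t=9: g(9,-1)=42 g(9,1)=90 g(9,3)=75 g(9,5)=35 g(9,7)=9 g(9,9)=1
t=10: g(10,0)=132 g(10,2)=165 g(10,4)=110 g(10,6)=44 g(10,8)=10 g(10,10)=1
t=11: g(11,-1)=132 g(11,1)=297 g(11,3)=275 g(11,5)=154 g(11,7)=54 g(11,9)=11 g(11,11)=1
t=12: g(12,0)=429 g(12,2)=572 g(12,4)=429 g(12,6)=208 g(12,8)=65 g(12,10)=12 g(12,12)=1
t=13: g(13,-1)=429 g(13,1)=1001 g(13,3)=1001 g(13,5)=637 g(13,7)=273 g(13,9)=77 g(13,11)=13 g(13,13)=1
Paths never hitting -2: Σ_s g(13,s) = 3432
Paths hitting -2: 2^13 - 3432 = 4760
P = 4760/8192 = 595/1024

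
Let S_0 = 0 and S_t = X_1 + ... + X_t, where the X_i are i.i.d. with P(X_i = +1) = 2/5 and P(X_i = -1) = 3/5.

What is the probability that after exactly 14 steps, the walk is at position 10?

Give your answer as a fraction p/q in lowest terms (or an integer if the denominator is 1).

Answer: 3354624/6103515625

Derivation:
To reach position 10 after 14 steps: need 12 steps of +1 and 2 steps of -1.
Number of such sequences: C(14,12) = 91
Each has probability (2/5)^12 · (3/5)^2 = 36864/6103515625
P = 91 · 36864/6103515625 = 3354624/6103515625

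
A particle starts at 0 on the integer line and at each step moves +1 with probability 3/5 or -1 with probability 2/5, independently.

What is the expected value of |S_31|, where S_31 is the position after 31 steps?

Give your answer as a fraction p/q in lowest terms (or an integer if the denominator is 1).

Answer: 1292422029532026543119/186264514923095703125

Derivation:
S_31 takes values m ≡ 1 (mod 2) with |m| ≤ 31; P(S_31=m) = C(31,(31+m)/2) · (3/5)^((31+m)/2) · (2/5)^((31-m)/2).
Distribution: P(S=-31)=2147483648/4656612873077392578125, P(S=-29)=99857989632/4656612873077392578125, P(S=-27)=449360953344/931322574615478515625, P(S=-25)=6515733823488/931322574615478515625, P(S=-23)=68415205146624/931322574615478515625, P(S=-21)=2770815808438272/4656612873077392578125, P(S=-19)=18010302754848768/4656612873077392578125, P(S=-17)=3859350590324736/186264514923095703125, P(S=-15)=17367077656461312/186264514923095703125, P(S=-13)=66573797683101696/186264514923095703125, P(S=-11)=1098467661771177984/931322574615478515625, P(S=-9)=3145611940526555136/931322574615478515625, P(S=-7)=1572805970263277568/186264514923095703125, P(S=-5)=3448074627115646976/186264514923095703125, P(S=-3)=6649858209437319168/186264514923095703125, P(S=-1)=56523794780217212928/931322574615478515625, P(S=1)=84785692170325819392/931322574615478515625, P(S=3)=22443271456850952192/186264514923095703125, P(S=5)=26183816699659444224/186264514923095703125, P(S=7)=26872864507545219072/186264514923095703125, P(S=9)=120927890283953485824/931322574615478515625, P(S=11)=95014770937392024576/931322574615478515625, P(S=13)=12956559673280730624/186264514923095703125, P(S=15)=7604937199534341888/186264514923095703125, P(S=17)=3802468599767170944/186264514923095703125, P(S=19)=39925920297555294912/4656612873077392578125, P(S=21)=13820510872230679008/4656612873077392578125, P(S=23)=767806159568371056/931322574615478515625, P(S=25)=164529891336079512/931322574615478515625, P(S=27)=25530500379736476/931322574615478515625, P(S=29)=12765250189868238/4656612873077392578125, P(S=31)=617673396283947/4656612873077392578125
E[|S_31|] = Σ_m |m|·P(S_31=m) = 1292422029532026543119/186264514923095703125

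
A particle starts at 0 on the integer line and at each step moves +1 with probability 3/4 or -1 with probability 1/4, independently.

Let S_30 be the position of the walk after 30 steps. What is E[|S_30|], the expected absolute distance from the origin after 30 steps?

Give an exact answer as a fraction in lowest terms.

Answer: 540590067694463235/36028797018963968

Derivation:
S_30 takes values m ≡ 0 (mod 2) with |m| ≤ 30; P(S_30=m) = C(30,(30+m)/2) · (3/4)^((30+m)/2) · (1/4)^((30-m)/2).
Distribution: P(S=-30)=1/1152921504606846976, P(S=-28)=45/576460752303423488, P(S=-26)=3915/1152921504606846976, P(S=-24)=27405/288230376151711744, P(S=-22)=2219805/1152921504606846976, P(S=-20)=17314479/576460752303423488, P(S=-18)=432861975/1152921504606846976, P(S=-16)=556536825/144115188075855872, P(S=-14)=38401040925/1152921504606846976, P(S=-12)=140803816725/576460752303423488, P(S=-10)=1774128090735/1152921504606846976, P(S=-8)=2419265578275/288230376151711744, P(S=-6)=45966045987225/1152921504606846976, P(S=-4)=95467941665775/576460752303423488, P(S=-2)=695552146422075/1152921504606846976, P(S=0)=139110429284415/72057594037927936, P(S=2)=6259969317798675/1152921504606846976, P(S=4)=7732903274927775/576460752303423488, P(S=6)=33509247524687025/1152921504606846976, P(S=8)=15872801459062275/288230376151711744, P(S=10)=104760489629811015/1152921504606846976, P(S=12)=74828921164150725/576460752303423488, P(S=14)=183670988312006325/1152921504606846976, P(S=16)=23957085432000825/144115188075855872, P(S=18)=167699598024005775/1152921504606846976, P(S=20)=60371855288642079/576460752303423488, P(S=22)=69659833025356245/1152921504606846976, P(S=24)=7739981447261805/288230376151711744, P(S=26)=9951404717908035/1152921504606846976, P(S=28)=1029455660473245/576460752303423488, P(S=30)=205891132094649/1152921504606846976
E[|S_30|] = Σ_m |m|·P(S_30=m) = 540590067694463235/36028797018963968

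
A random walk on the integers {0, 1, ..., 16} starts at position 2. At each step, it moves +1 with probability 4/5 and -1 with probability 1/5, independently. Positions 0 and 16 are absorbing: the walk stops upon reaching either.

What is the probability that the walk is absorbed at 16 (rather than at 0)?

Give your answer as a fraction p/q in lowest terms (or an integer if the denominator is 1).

Answer: 268435456/286331153

Derivation:
Biased walk: p = 4/5, q = 1/5, r = q/p = 1/4
Gambler's ruin: P(hit 16 before 0 | start at 2) = (1 - r^a)/(1 - r^N)
r^2 = 1/16; r^16 = 1/4294967296
P = (1 - 1/16) / (1 - 1/4294967296) = 15/16 / 4294967295/4294967296 = 268435456/286331153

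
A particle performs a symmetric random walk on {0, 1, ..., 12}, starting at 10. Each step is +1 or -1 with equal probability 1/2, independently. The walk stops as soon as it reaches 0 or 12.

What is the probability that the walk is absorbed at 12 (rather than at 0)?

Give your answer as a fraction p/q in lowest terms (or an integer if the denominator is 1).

Answer: 5/6

Derivation:
Symmetric walk (p = 1/2): the harmonic-function argument gives P(hit 12 before 0 | start at 10) = a/N.
P = 10/12 = 5/6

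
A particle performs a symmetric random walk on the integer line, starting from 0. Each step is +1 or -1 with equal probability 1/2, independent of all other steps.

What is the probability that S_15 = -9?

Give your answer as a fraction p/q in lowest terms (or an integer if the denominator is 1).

Answer: 455/32768

Derivation:
To reach position -9 after 15 steps: need 3 steps of +1 and 12 of -1.
Favorable paths: C(15,3) = 455
Total paths: 2^15 = 32768
P = 455/32768 = 455/32768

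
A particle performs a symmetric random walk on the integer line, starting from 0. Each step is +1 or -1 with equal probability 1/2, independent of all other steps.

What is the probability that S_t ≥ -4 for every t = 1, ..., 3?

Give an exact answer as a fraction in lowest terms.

Answer: 1

Derivation:
Let f(t,s) = #length-t paths at position s with S_1..S_t all ≥ -4.
f(t,s) = f(t-1,s-1) + f(t-1,s+1) for s ≥ -4; f(t,s) = 0 for s < -4.
t=0: f(0,0)=1
t=1: f(1,-1)=1 f(1,1)=1
t=2: f(2,-2)=1 f(2,0)=2 f(2,2)=1
t=3: f(3,-3)=1 f(3,-1)=3 f(3,1)=3 f(3,3)=1
Σ_s f(3,s) = 8
P = 8/8 = 1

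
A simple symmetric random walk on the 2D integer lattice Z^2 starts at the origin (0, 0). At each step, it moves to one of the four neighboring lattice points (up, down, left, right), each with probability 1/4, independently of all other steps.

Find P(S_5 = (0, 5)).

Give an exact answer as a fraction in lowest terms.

Answer: 1/1024

Derivation:
Let h be the number of horizontal steps (so 5-h are vertical). To end at (0,5) need (h+0)/2 right-steps and ((5-h)+5)/2 up-steps.
Sum over h with 0 ≤ h ≤ 0, h ≡ 0 (mod 2), 5-h ≡ 1 (mod 2):
h=0: C(5,0)·C(0,0)·C(5,5) = 1·1·1 = 1
Total favorable: 1
Total paths: 4^5 = 1024
P = 1/1024 = 1/1024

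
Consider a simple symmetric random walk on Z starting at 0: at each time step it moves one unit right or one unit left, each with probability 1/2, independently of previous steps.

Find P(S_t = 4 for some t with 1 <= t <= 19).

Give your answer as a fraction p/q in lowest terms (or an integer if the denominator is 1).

Count via complement. Let g(t,s) = #length-t paths at position s with S_1..S_t all ≠ 4.
g(t,s) = g(t-1,s-1) + g(t-1,s+1) for s ≠ 4; g(t,4) = 0.
t=0: g(0,0)=1
t=1: g(1,-1)=1 g(1,1)=1
t=2: g(2,-2)=1 g(2,0)=2 g(2,2)=1
t=3: g(3,-3)=1 g(3,-1)=3 g(3,1)=3 g(3,3)=1
t=4: g(4,-4)=1 g(4,-2)=4 g(4,0)=6 g(4,2)=4
t=5: g(5,-5)=1 g(5,-3)=5 g(5,-1)=10 g(5,1)=10 g(5,3)=4
t=6: g(6,-6)=1 g(6,-4)=6 g(6,-2)=15 g(6,0)=20 g(6,2)=14
t=7: g(7,-7)=1 g(7,-5)=7 g(7,-3)=21 g(7,-1)=35 g(7,1)=34 g(7,3)=14
t=8: g(8,-8)=1 g(8,-6)=8 g(8,-4)=28 g(8,-2)=56 g(8,0)=69 g(8,2)=48
t=9: g(9,-9)=1 g(9,-7)=9 g(9,-5)=36 g(9,-3)=84 g(9,-1)=125 g(9,1)=117 g(9,3)=48
t=10: g(10,-10)=1 g(10,-8)=10 g(10,-6)=45 g(10,-4)=120 g(10,-2)=209 g(10,0)=242 g(10,2)=165
t=11: g(11,-11)=1 g(11,-9)=11 g(11,-7)=55 g(11,-5)=165 g(11,-3)=329 g(11,-1)=451 g(11,1)=407 g(11,3)=165
t=12: g(12,-12)=1 g(12,-10)=12 g(12,-8)=66 g(12,-6)=220 g(12,-4)=494 g(12,-2)=780 g(12,0)=858 g(12,2)=572
t=13: g(13,-13)=1 g(13,-11)=13 g(13,-9)=78 g(13,-7)=286 g(13,-5)=714 g(13,-3)=1274 g(13,-1)=1638 g(13,1)=1430 g(13,3)=572
t=14: g(14,-14)=1 g(14,-12)=14 g(14,-10)=91 g(14,-8)=364 g(14,-6)=1000 g(14,-4)=1988 g(14,-2)=2912 g(14,0)=3068 g(14,2)=2002
t=15: g(15,-15)=1 g(15,-13)=15 g(15,-11)=105 g(15,-9)=455 g(15,-7)=1364 g(15,-5)=2988 g(15,-3)=4900 g(15,-1)=5980 g(15,1)=5070 g(15,3)=2002
t=16: g(16,-16)=1 g(16,-14)=16 g(16,-12)=120 g(16,-10)=560 g(16,-8)=1819 g(16,-6)=4352 g(16,-4)=7888 g(16,-2)=10880 g(16,0)=11050 g(16,2)=7072
t=17: g(17,-17)=1 g(17,-15)=17 g(17,-13)=136 g(17,-11)=680 g(17,-9)=2379 g(17,-7)=6171 g(17,-5)=12240 g(17,-3)=18768 g(17,-1)=21930 g(17,1)=18122 g(17,3)=7072
t=18: g(18,-18)=1 g(18,-16)=18 g(18,-14)=153 g(18,-12)=816 g(18,-10)=3059 g(18,-8)=8550 g(18,-6)=18411 g(18,-4)=31008 g(18,-2)=40698 g(18,0)=40052 g(18,2)=25194
t=19: g(19,-19)=1 g(19,-17)=19 g(19,-15)=171 g(19,-13)=969 g(19,-11)=3875 g(19,-9)=11609 g(19,-7)=26961 g(19,-5)=49419 g(19,-3)=71706 g(19,-1)=80750 g(19,1)=65246 g(19,3)=25194
Paths never hitting 4: Σ_s g(19,s) = 335920
Paths hitting 4: 2^19 - 335920 = 188368
P = 188368/524288 = 11773/32768

Answer: 11773/32768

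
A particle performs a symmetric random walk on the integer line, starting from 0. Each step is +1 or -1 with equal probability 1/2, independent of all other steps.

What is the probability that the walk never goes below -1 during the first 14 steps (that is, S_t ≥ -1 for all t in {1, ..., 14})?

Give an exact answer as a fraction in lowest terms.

Let f(t,s) = #length-t paths at position s with S_1..S_t all ≥ -1.
f(t,s) = f(t-1,s-1) + f(t-1,s+1) for s ≥ -1; f(t,s) = 0 for s < -1.
t=0: f(0,0)=1
t=1: f(1,-1)=1 f(1,1)=1
t=2: f(2,0)=2 f(2,2)=1
t=3: f(3,-1)=2 f(3,1)=3 f(3,3)=1
t=4: f(4,0)=5 f(4,2)=4 f(4,4)=1
t=5: f(5,-1)=5 f(5,1)=9 f(5,3)=5 f(5,5)=1
t=6: f(6,0)=14 f(6,2)=14 f(6,4)=6 f(6,6)=1
t=7: f(7,-1)=14 f(7,1)=28 f(7,3)=20 f(7,5)=7 f(7,7)=1
t=8: f(8,0)=42 f(8,2)=48 f(8,4)=27 f(8,6)=8 f(8,8)=1
t=9: f(9,-1)=42 f(9,1)=90 f(9,3)=75 f(9,5)=35 f(9,7)=9 f(9,9)=1
t=10: f(10,0)=132 f(10,2)=165 f(10,4)=110 f(10,6)=44 f(10,8)=10 f(10,10)=1
t=11: f(11,-1)=132 f(11,1)=297 f(11,3)=275 f(11,5)=154 f(11,7)=54 f(11,9)=11 f(11,11)=1
t=12: f(12,0)=429 f(12,2)=572 f(12,4)=429 f(12,6)=208 f(12,8)=65 f(12,10)=12 f(12,12)=1
t=13: f(13,-1)=429 f(13,1)=1001 f(13,3)=1001 f(13,5)=637 f(13,7)=273 f(13,9)=77 f(13,11)=13 f(13,13)=1
t=14: f(14,0)=1430 f(14,2)=2002 f(14,4)=1638 f(14,6)=910 f(14,8)=350 f(14,10)=90 f(14,12)=14 f(14,14)=1
Σ_s f(14,s) = 6435
P = 6435/16384 = 6435/16384

Answer: 6435/16384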